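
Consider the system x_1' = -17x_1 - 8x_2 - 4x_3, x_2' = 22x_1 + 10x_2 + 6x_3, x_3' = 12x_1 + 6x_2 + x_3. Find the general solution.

x_1(t) = C_1e^(-t) + 2C_3e^(-3t), x_2(t) = -2C_1e^(-t) + C_2e^(-2t) - 2C_3e^(-3t), x_3(t) = -2C_2e^(-2t) - 3C_3e^(-3t)

Coefficient matrix A = [[-17, -8, -4], [22, 10, 6], [12, 6, 1]].
det(A - λI) = 0 gives eigenvalues λ = -1, -2, -3.
For λ=-1: eigenvector (1,-2,0).
For λ=-2: eigenvector (0,1,-2).
For λ=-3: eigenvector (2,-2,-3).
General solution: C_1e^(-t)(1,-2,0) + C_2e^(-2t)(0,1,-2) + C_3e^(-3t)(2,-2,-3).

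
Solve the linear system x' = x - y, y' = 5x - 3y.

x(t) = C_1e^(-t)cos(t) + C_2e^(-t)sin(t), y(t) = C_1e^(-t)sin(t) + 2C_1e^(-t)cos(t) + 2C_2e^(-t)sin(t) - C_2e^(-t)cos(t)

Coefficient matrix A = [[1, -1], [5, -3]].
Characteristic polynomial det(A - λI) = λ^2 + 2λ + 2 = 0.
Eigenvalues λ = -1 ± i (complex conjugate pair).
For λ=-1+i: an eigenvector is (1,2) - i(0,1) = (1, 2 - i).
A real fundamental pair from Re and Im of e^((-1+i)t)v: X_1 = e^(-t)(cos(t)·(1,2) + sin(t)·(0,1)), X_2 = e^(-t)(sin(t)·(1,2) - cos(t)·(0,1)).
General solution: C_1X_1 + C_2X_2.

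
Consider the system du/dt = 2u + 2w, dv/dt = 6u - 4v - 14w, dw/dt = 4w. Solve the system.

u(t) = K_1e^(2t) + K_3e^(4t), v(t) = K_1e^(2t) + K_2e^(-4t) - K_3e^(4t), w(t) = K_3e^(4t)

Coefficient matrix A = [[2, 0, 2], [6, -4, -14], [0, 0, 4]].
det(A - λI) = 0 gives eigenvalues λ = 2, -4, 4.
For λ=2: eigenvector (1,1,0).
For λ=-4: eigenvector (0,1,0).
For λ=4: eigenvector (1,-1,1).
General solution: K_1e^(2t)(1,1,0) + K_2e^(-4t)(0,1,0) + K_3e^(4t)(1,-1,1).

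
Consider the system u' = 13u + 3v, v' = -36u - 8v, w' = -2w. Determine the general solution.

Coefficient matrix A = [[13, 3, 0], [-36, -8, 0], [0, 0, -2]].
det(A - λI) = 0 gives eigenvalues λ = -2, 1, 4.
For λ=-2: eigenvector (0,0,1).
For λ=1: eigenvector (-1,4,0).
For λ=4: eigenvector (1,-3,0).
General solution: K_1e^(-2t)(0,0,1) + K_2e^(t)(-1,4,0) + K_3e^(4t)(1,-3,0).

u(t) = -K_2e^(t) + K_3e^(4t), v(t) = 4K_2e^(t) - 3K_3e^(4t), w(t) = K_1e^(-2t)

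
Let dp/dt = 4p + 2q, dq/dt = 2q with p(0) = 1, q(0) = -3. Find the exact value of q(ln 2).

A = [[4,2],[0,2]]; eigenvalues λ = 4, 2.
Eigenvectors: (1,0) for λ=4, (-1,1) for λ=2.
From the initial condition, c_1 = -2, c_2 = -3.
q(ln 2) = (-2)(2^4)(0) + (-3)(2^2)(1) = -12.

-12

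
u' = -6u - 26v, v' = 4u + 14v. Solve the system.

Coefficient matrix A = [[-6, -26], [4, 14]].
Characteristic polynomial det(A - λI) = λ^2 - 8λ + 20 = 0.
Eigenvalues λ = 4 ± 2i (complex conjugate pair).
For λ=4+2i: an eigenvector is (-2,1) - i(-3,1) = (-2 + 3i, 1 - i).
A real fundamental pair from Re and Im of e^((4+2i)t)v: X_1 = e^(4t)(cos(2t)·(-2,1) + sin(2t)·(-3,1)), X_2 = e^(4t)(sin(2t)·(-2,1) - cos(2t)·(-3,1)).
General solution: C_1X_1 + C_2X_2.

u(t) = -3C_1e^(4t)sin(2t) - 2C_1e^(4t)cos(2t) - 2C_2e^(4t)sin(2t) + 3C_2e^(4t)cos(2t), v(t) = C_1e^(4t)sin(2t) + C_1e^(4t)cos(2t) + C_2e^(4t)sin(2t) - C_2e^(4t)cos(2t)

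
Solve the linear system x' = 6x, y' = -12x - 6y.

x(t) = K_2e^(6t), y(t) = K_1e^(-6t) - K_2e^(6t)

Coefficient matrix A = [[6, 0], [-12, -6]].
Characteristic polynomial det(A - λI) = λ^2 - 36 = 0.
Eigenvalues λ = -6, 6.
For λ=-6: (A-λI) row 1 is [12, 0], so an eigenvector is (0, 1).
For λ=6: (A-λI) row 2 is [-12, -12], so an eigenvector is (1, -1).
General solution: K_1e^(-6t)(0,1) + K_2e^(6t)(1,-1).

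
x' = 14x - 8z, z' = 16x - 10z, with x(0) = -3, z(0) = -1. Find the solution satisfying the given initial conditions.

Coefficient matrix A = [[14, -8], [16, -10]].
Characteristic polynomial det(A - λI) = λ^2 - 4λ - 12 = 0.
Eigenvalues λ = -2, 6.
For λ=-2: (A-λI) row 1 is [16, -8], so an eigenvector is (-1, -2).
For λ=6: (A-λI) row 1 is [8, -8], so an eigenvector is (-1, -1).
General solution: C_1e^(-2t)(-1,-2) + C_2e^(6t)(-1,-1).
Applying x(0)=-3, z(0)=-1 gives C_1=-2, C_2=5.

x(t) = -5e^(6t) + 2e^(-2t), z(t) = -5e^(6t) + 4e^(-2t)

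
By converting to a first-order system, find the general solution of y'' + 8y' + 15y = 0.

Let x_1 = y, x_2 = y'. Then x_1' = x_2 and x_2' = -15x_1 - 8x_2.
A = [[0,1],[-15,-8]]; det(A-λI) = λ^2 + 8λ + 15.
Eigenvalues λ = -5, -3 with eigenvectors (1,-5), (1,-3).

y(t) = c_1e^(-5t) + c_2e^(-3t)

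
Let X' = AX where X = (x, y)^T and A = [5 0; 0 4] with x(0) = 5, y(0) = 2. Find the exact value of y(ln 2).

32

A = [[5,0],[0,4]]; eigenvalues λ = 4, 5.
Eigenvectors: (0,-1) for λ=4, (1,0) for λ=5.
From the initial condition, c_1 = -2, c_2 = 5.
y(ln 2) = (-2)(2^4)(-1) + (5)(2^5)(0) = 32.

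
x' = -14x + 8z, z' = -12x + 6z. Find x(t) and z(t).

Coefficient matrix A = [[-14, 8], [-12, 6]].
Characteristic polynomial det(A - λI) = λ^2 + 8λ + 12 = 0.
Eigenvalues λ = -2, -6.
For λ=-2: (A-λI) row 1 is [-12, 8], so an eigenvector is (2, 3).
For λ=-6: (A-λI) row 1 is [-8, 8], so an eigenvector is (1, 1).
General solution: C_1e^(-2t)(2,3) + C_2e^(-6t)(1,1).

x(t) = 2C_1e^(-2t) + C_2e^(-6t), z(t) = 3C_1e^(-2t) + C_2e^(-6t)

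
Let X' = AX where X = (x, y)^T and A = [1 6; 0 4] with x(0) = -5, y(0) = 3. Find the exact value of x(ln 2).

74

A = [[1,6],[0,4]]; eigenvalues λ = 4, 1.
Eigenvectors: (-2,-1) for λ=4, (1,0) for λ=1.
From the initial condition, c_1 = -3, c_2 = -11.
x(ln 2) = (-3)(2^4)(-2) + (-11)(2^1)(1) = 74.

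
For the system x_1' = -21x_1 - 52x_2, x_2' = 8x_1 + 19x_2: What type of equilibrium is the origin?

A = [[-21,-52],[8,19]]; det(A-λI) = λ^2 + 2λ + 17.
λ = -1 ± 4i: negative real part.

stable spiral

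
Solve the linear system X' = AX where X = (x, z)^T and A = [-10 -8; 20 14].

x(t) = -K_1e^(2t)sin(4t) + K_1e^(2t)cos(4t) + K_2e^(2t)sin(4t) + K_2e^(2t)cos(4t), z(t) = 2K_1e^(2t)sin(4t) - K_1e^(2t)cos(4t) - K_2e^(2t)sin(4t) - 2K_2e^(2t)cos(4t)

Coefficient matrix A = [[-10, -8], [20, 14]].
Characteristic polynomial det(A - λI) = λ^2 - 4λ + 20 = 0.
Eigenvalues λ = 2 ± 4i (complex conjugate pair).
For λ=2+4i: an eigenvector is (1,-1) - i(-1,2) = (1 + i, -1 - 2i).
A real fundamental pair from Re and Im of e^((2+4i)t)v: X_1 = e^(2t)(cos(4t)·(1,-1) + sin(4t)·(-1,2)), X_2 = e^(2t)(sin(4t)·(1,-1) - cos(4t)·(-1,2)).
General solution: K_1X_1 + K_2X_2.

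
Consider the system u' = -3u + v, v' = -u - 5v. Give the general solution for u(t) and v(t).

u(t) = K_1e^(-4t) + K_2te^(-4t) + K_2e^(-4t), v(t) = -K_1e^(-4t) - K_2te^(-4t)

Coefficient matrix A = [[-3, 1], [-1, -5]].
Characteristic polynomial det(A - λI) = λ^2 + 8λ + 16 = 0.
Single eigenvalue λ = -4 with algebraic multiplicity 2.
Eigenvector v = (1,-1); generalized eigenvector w with (A-λI)w=v is (1,0).
General solution: e^(-4t)[K_1·v + K_2·(t·v + w)].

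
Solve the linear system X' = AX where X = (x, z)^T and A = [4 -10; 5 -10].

Coefficient matrix A = [[4, -10], [5, -10]].
Characteristic polynomial det(A - λI) = λ^2 + 6λ + 10 = 0.
Eigenvalues λ = -3 ± i (complex conjugate pair).
For λ=-3+i: an eigenvector is (1,1) - i(-3,-2) = (1 + 3i, 1 + 2i).
A real fundamental pair from Re and Im of e^((-3+i)t)v: X_1 = e^(-3t)(cos(t)·(1,1) + sin(t)·(-3,-2)), X_2 = e^(-3t)(sin(t)·(1,1) - cos(t)·(-3,-2)).
General solution: K_1X_1 + K_2X_2.

x(t) = -3K_1e^(-3t)sin(t) + K_1e^(-3t)cos(t) + K_2e^(-3t)sin(t) + 3K_2e^(-3t)cos(t), z(t) = -2K_1e^(-3t)sin(t) + K_1e^(-3t)cos(t) + K_2e^(-3t)sin(t) + 2K_2e^(-3t)cos(t)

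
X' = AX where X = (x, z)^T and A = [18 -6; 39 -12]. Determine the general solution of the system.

Coefficient matrix A = [[18, -6], [39, -12]].
Characteristic polynomial det(A - λI) = λ^2 - 6λ + 18 = 0.
Eigenvalues λ = 3 ± 3i (complex conjugate pair).
For λ=3+3i: an eigenvector is (-1,-3) - i(1,2) = (-1 - i, -3 - 2i).
A real fundamental pair from Re and Im of e^((3+3i)t)v: X_1 = e^(3t)(cos(3t)·(-1,-3) + sin(3t)·(1,2)), X_2 = e^(3t)(sin(3t)·(-1,-3) - cos(3t)·(1,2)).
General solution: c_1X_1 + c_2X_2.

x(t) = c_1e^(3t)sin(3t) - c_1e^(3t)cos(3t) - c_2e^(3t)sin(3t) - c_2e^(3t)cos(3t), z(t) = 2c_1e^(3t)sin(3t) - 3c_1e^(3t)cos(3t) - 3c_2e^(3t)sin(3t) - 2c_2e^(3t)cos(3t)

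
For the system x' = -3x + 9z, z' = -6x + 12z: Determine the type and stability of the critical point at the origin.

A = [[-3,9],[-6,12]]; det(A-λI) = λ^2 - 9λ + 18.
λ = 6, 3: both positive.

unstable node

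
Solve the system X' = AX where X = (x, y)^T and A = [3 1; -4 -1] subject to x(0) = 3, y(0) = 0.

x(t) = 6te^(t) + 3e^(t), y(t) = -12te^(t)

Coefficient matrix A = [[3, 1], [-4, -1]].
Characteristic polynomial det(A - λI) = λ^2 - 2λ + 1 = 0.
Single eigenvalue λ = 1 with algebraic multiplicity 2.
Eigenvector v = (-1,2); generalized eigenvector w with (A-λI)w=v is (-2,3).
General solution: e^(t)[C_1·v + C_2·(t·v + w)].
Applying x(0)=3, y(0)=0 gives C_1=9, C_2=-6.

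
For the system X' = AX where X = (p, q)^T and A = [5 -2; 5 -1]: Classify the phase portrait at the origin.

unstable spiral

A = [[5,-2],[5,-1]]; det(A-λI) = λ^2 - 4λ + 5.
λ = 2 ± i: positive real part.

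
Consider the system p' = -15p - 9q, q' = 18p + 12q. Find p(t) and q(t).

Coefficient matrix A = [[-15, -9], [18, 12]].
Characteristic polynomial det(A - λI) = λ^2 + 3λ - 18 = 0.
Eigenvalues λ = 3, -6.
For λ=3: (A-λI) row 1 is [-18, -9], so an eigenvector is (-1, 2).
For λ=-6: (A-λI) row 1 is [-9, -9], so an eigenvector is (-1, 1).
General solution: C_1e^(3t)(-1,2) + C_2e^(-6t)(-1,1).

p(t) = -C_1e^(3t) - C_2e^(-6t), q(t) = 2C_1e^(3t) + C_2e^(-6t)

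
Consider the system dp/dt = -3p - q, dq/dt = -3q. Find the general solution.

p(t) = K_1e^(-3t) + K_2te^(-3t) + K_2e^(-3t), q(t) = -K_2e^(-3t)

Coefficient matrix A = [[-3, -1], [0, -3]].
Characteristic polynomial det(A - λI) = λ^2 + 6λ + 9 = 0.
Single eigenvalue λ = -3 with algebraic multiplicity 2.
Eigenvector v = (1,0); generalized eigenvector w with (A-λI)w=v is (1,-1).
General solution: e^(-3t)[K_1·v + K_2·(t·v + w)].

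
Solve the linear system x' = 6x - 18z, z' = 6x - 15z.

Coefficient matrix A = [[6, -18], [6, -15]].
Characteristic polynomial det(A - λI) = λ^2 + 9λ + 18 = 0.
Eigenvalues λ = -6, -3.
For λ=-6: (A-λI) row 1 is [12, -18], so an eigenvector is (-3, -2).
For λ=-3: (A-λI) row 1 is [9, -18], so an eigenvector is (2, 1).
General solution: C_1e^(-6t)(-3,-2) + C_2e^(-3t)(2,1).

x(t) = -3C_1e^(-6t) + 2C_2e^(-3t), z(t) = -2C_1e^(-6t) + C_2e^(-3t)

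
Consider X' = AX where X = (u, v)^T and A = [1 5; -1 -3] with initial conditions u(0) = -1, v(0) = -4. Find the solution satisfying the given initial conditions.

u(t) = -22e^(-t)sin(t) - e^(-t)cos(t), v(t) = 9e^(-t)sin(t) - 4e^(-t)cos(t)

Coefficient matrix A = [[1, 5], [-1, -3]].
Characteristic polynomial det(A - λI) = λ^2 + 2λ + 2 = 0.
Eigenvalues λ = -1 ± i (complex conjugate pair).
For λ=-1+i: an eigenvector is (-2,1) - i(1,0) = (-2 - i, 1).
A real fundamental pair from Re and Im of e^((-1+i)t)v: X_1 = e^(-t)(cos(t)·(-2,1) + sin(t)·(1,0)), X_2 = e^(-t)(sin(t)·(-2,1) - cos(t)·(1,0)).
General solution: C_1X_1 + C_2X_2.
Applying u(0)=-1, v(0)=-4 gives C_1=-4, C_2=9.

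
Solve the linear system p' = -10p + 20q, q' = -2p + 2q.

p(t) = -C_1e^(-4t)sin(2t) - 3C_1e^(-4t)cos(2t) - 3C_2e^(-4t)sin(2t) + C_2e^(-4t)cos(2t), q(t) = -C_1e^(-4t)cos(2t) - C_2e^(-4t)sin(2t)

Coefficient matrix A = [[-10, 20], [-2, 2]].
Characteristic polynomial det(A - λI) = λ^2 + 8λ + 20 = 0.
Eigenvalues λ = -4 ± 2i (complex conjugate pair).
For λ=-4+2i: an eigenvector is (-3,-1) - i(-1,0) = (-3 + i, -1).
A real fundamental pair from Re and Im of e^((-4+2i)t)v: X_1 = e^(-4t)(cos(2t)·(-3,-1) + sin(2t)·(-1,0)), X_2 = e^(-4t)(sin(2t)·(-3,-1) - cos(2t)·(-1,0)).
General solution: C_1X_1 + C_2X_2.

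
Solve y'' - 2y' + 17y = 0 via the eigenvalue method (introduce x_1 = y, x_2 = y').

Let x_1 = y, x_2 = y'. Then x_1' = x_2 and x_2' = -17x_1 + 2x_2.
A = [[0,1],[-17,2]]; det(A-λI) = λ^2 - 2λ + 17.
Eigenvalues λ = 1 ± 4i.

y(t) = C_1e^(t)cos(4t) + C_2e^(t)sin(4t)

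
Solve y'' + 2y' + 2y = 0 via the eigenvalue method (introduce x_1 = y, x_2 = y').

y(t) = c_1e^(-t)cos(t) + c_2e^(-t)sin(t)

Let x_1 = y, x_2 = y'. Then x_1' = x_2 and x_2' = -2x_1 - 2x_2.
A = [[0,1],[-2,-2]]; det(A-λI) = λ^2 + 2λ + 2.
Eigenvalues λ = -1 ± i.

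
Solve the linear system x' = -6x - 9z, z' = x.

Coefficient matrix A = [[-6, -9], [1, 0]].
Characteristic polynomial det(A - λI) = λ^2 + 6λ + 9 = 0.
Single eigenvalue λ = -3 with algebraic multiplicity 2.
Eigenvector v = (3,-1); generalized eigenvector w with (A-λI)w=v is (-1,0).
General solution: e^(-3t)[K_1·v + K_2·(t·v + w)].

x(t) = 3K_1e^(-3t) + 3K_2te^(-3t) - K_2e^(-3t), z(t) = -K_1e^(-3t) - K_2te^(-3t)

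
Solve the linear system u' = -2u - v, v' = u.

u(t) = -C_1e^(-t) - C_2te^(-t) + 3C_2e^(-t), v(t) = C_1e^(-t) + C_2te^(-t) - 2C_2e^(-t)

Coefficient matrix A = [[-2, -1], [1, 0]].
Characteristic polynomial det(A - λI) = λ^2 + 2λ + 1 = 0.
Single eigenvalue λ = -1 with algebraic multiplicity 2.
Eigenvector v = (-1,1); generalized eigenvector w with (A-λI)w=v is (3,-2).
General solution: e^(-t)[C_1·v + C_2·(t·v + w)].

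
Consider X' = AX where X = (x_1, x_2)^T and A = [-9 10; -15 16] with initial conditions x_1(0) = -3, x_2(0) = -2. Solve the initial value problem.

x_1(t) = 2e^(6t) - 5e^(t), x_2(t) = 3e^(6t) - 5e^(t)

Coefficient matrix A = [[-9, 10], [-15, 16]].
Characteristic polynomial det(A - λI) = λ^2 - 7λ + 6 = 0.
Eigenvalues λ = 6, 1.
For λ=6: (A-λI) row 1 is [-15, 10], so an eigenvector is (-2, -3).
For λ=1: (A-λI) row 1 is [-10, 10], so an eigenvector is (-1, -1).
General solution: c_1e^(6t)(-2,-3) + c_2e^(t)(-1,-1).
Applying x_1(0)=-3, x_2(0)=-2 gives c_1=-1, c_2=5.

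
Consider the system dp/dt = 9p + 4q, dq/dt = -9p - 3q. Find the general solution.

Coefficient matrix A = [[9, 4], [-9, -3]].
Characteristic polynomial det(A - λI) = λ^2 - 6λ + 9 = 0.
Single eigenvalue λ = 3 with algebraic multiplicity 2.
Eigenvector v = (-2,3); generalized eigenvector w with (A-λI)w=v is (1,-2).
General solution: e^(3t)[C_1·v + C_2·(t·v + w)].

p(t) = -2C_1e^(3t) - 2C_2te^(3t) + C_2e^(3t), q(t) = 3C_1e^(3t) + 3C_2te^(3t) - 2C_2e^(3t)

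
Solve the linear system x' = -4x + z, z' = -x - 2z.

x(t) = -c_1e^(-3t) - c_2te^(-3t) + c_2e^(-3t), z(t) = -c_1e^(-3t) - c_2te^(-3t)

Coefficient matrix A = [[-4, 1], [-1, -2]].
Characteristic polynomial det(A - λI) = λ^2 + 6λ + 9 = 0.
Single eigenvalue λ = -3 with algebraic multiplicity 2.
Eigenvector v = (-1,-1); generalized eigenvector w with (A-λI)w=v is (1,0).
General solution: e^(-3t)[c_1·v + c_2·(t·v + w)].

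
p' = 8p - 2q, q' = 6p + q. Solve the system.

p(t) = -2c_1e^(5t) + c_2e^(4t), q(t) = -3c_1e^(5t) + 2c_2e^(4t)

Coefficient matrix A = [[8, -2], [6, 1]].
Characteristic polynomial det(A - λI) = λ^2 - 9λ + 20 = 0.
Eigenvalues λ = 5, 4.
For λ=5: (A-λI) row 1 is [3, -2], so an eigenvector is (-2, -3).
For λ=4: (A-λI) row 1 is [4, -2], so an eigenvector is (1, 2).
General solution: c_1e^(5t)(-2,-3) + c_2e^(4t)(1,2).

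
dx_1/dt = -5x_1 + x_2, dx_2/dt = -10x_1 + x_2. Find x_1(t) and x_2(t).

x_1(t) = -c_1e^(-2t)sin(t) + c_2e^(-2t)cos(t), x_2(t) = -3c_1e^(-2t)sin(t) - c_1e^(-2t)cos(t) - c_2e^(-2t)sin(t) + 3c_2e^(-2t)cos(t)

Coefficient matrix A = [[-5, 1], [-10, 1]].
Characteristic polynomial det(A - λI) = λ^2 + 4λ + 5 = 0.
Eigenvalues λ = -2 ± i (complex conjugate pair).
For λ=-2+i: an eigenvector is (0,-1) - i(-1,-3) = (0 + i, -1 + 3i).
A real fundamental pair from Re and Im of e^((-2+i)t)v: X_1 = e^(-2t)(cos(t)·(0,-1) + sin(t)·(-1,-3)), X_2 = e^(-2t)(sin(t)·(0,-1) - cos(t)·(-1,-3)).
General solution: c_1X_1 + c_2X_2.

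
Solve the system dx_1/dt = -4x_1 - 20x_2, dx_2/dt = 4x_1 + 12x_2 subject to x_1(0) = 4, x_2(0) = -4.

Coefficient matrix A = [[-4, -20], [4, 12]].
Characteristic polynomial det(A - λI) = λ^2 - 8λ + 32 = 0.
Eigenvalues λ = 4 ± 4i (complex conjugate pair).
For λ=4+4i: an eigenvector is (-2,1) - i(-1,0) = (-2 + i, 1).
A real fundamental pair from Re and Im of e^((4+4i)t)v: X_1 = e^(4t)(cos(4t)·(-2,1) + sin(4t)·(-1,0)), X_2 = e^(4t)(sin(4t)·(-2,1) - cos(4t)·(-1,0)).
General solution: K_1X_1 + K_2X_2.
Applying x_1(0)=4, x_2(0)=-4 gives K_1=-4, K_2=-4.

x_1(t) = 12e^(4t)sin(4t) + 4e^(4t)cos(4t), x_2(t) = -4e^(4t)sin(4t) - 4e^(4t)cos(4t)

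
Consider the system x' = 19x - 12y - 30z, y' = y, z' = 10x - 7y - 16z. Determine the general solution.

Coefficient matrix A = [[19, -12, -30], [0, 1, 0], [10, -7, -16]].
det(A - λI) = 0 gives eigenvalues λ = -1, 1, 4.
For λ=-1: eigenvector (-3,0,-2).
For λ=1: eigenvector (-1,1,-1).
For λ=4: eigenvector (2,0,1).
General solution: C_1e^(-t)(-3,0,-2) + C_2e^(t)(-1,1,-1) + C_3e^(4t)(2,0,1).

x(t) = -3C_1e^(-t) - C_2e^(t) + 2C_3e^(4t), y(t) = C_2e^(t), z(t) = -2C_1e^(-t) - C_2e^(t) + C_3e^(4t)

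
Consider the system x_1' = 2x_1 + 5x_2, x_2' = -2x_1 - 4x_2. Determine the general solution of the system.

x_1(t) = 2C_1e^(-t)sin(t) - C_1e^(-t)cos(t) - C_2e^(-t)sin(t) - 2C_2e^(-t)cos(t), x_2(t) = -C_1e^(-t)sin(t) + C_1e^(-t)cos(t) + C_2e^(-t)sin(t) + C_2e^(-t)cos(t)

Coefficient matrix A = [[2, 5], [-2, -4]].
Characteristic polynomial det(A - λI) = λ^2 + 2λ + 2 = 0.
Eigenvalues λ = -1 ± i (complex conjugate pair).
For λ=-1+i: an eigenvector is (-1,1) - i(2,-1) = (-1 - 2i, 1 + i).
A real fundamental pair from Re and Im of e^((-1+i)t)v: X_1 = e^(-t)(cos(t)·(-1,1) + sin(t)·(2,-1)), X_2 = e^(-t)(sin(t)·(-1,1) - cos(t)·(2,-1)).
General solution: C_1X_1 + C_2X_2.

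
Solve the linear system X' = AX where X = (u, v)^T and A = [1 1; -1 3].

Coefficient matrix A = [[1, 1], [-1, 3]].
Characteristic polynomial det(A - λI) = λ^2 - 4λ + 4 = 0.
Single eigenvalue λ = 2 with algebraic multiplicity 2.
Eigenvector v = (1,1); generalized eigenvector w with (A-λI)w=v is (-1,0).
General solution: e^(2t)[K_1·v + K_2·(t·v + w)].

u(t) = K_1e^(2t) + K_2te^(2t) - K_2e^(2t), v(t) = K_1e^(2t) + K_2te^(2t)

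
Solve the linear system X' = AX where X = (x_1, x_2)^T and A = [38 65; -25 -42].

Coefficient matrix A = [[38, 65], [-25, -42]].
Characteristic polynomial det(A - λI) = λ^2 + 4λ + 29 = 0.
Eigenvalues λ = -2 ± 5i (complex conjugate pair).
For λ=-2+5i: an eigenvector is (2,-1) - i(3,-2) = (2 - 3i, -1 + 2i).
A real fundamental pair from Re and Im of e^((-2+5i)t)v: X_1 = e^(-2t)(cos(5t)·(2,-1) + sin(5t)·(3,-2)), X_2 = e^(-2t)(sin(5t)·(2,-1) - cos(5t)·(3,-2)).
General solution: K_1X_1 + K_2X_2.

x_1(t) = 3K_1e^(-2t)sin(5t) + 2K_1e^(-2t)cos(5t) + 2K_2e^(-2t)sin(5t) - 3K_2e^(-2t)cos(5t), x_2(t) = -2K_1e^(-2t)sin(5t) - K_1e^(-2t)cos(5t) - K_2e^(-2t)sin(5t) + 2K_2e^(-2t)cos(5t)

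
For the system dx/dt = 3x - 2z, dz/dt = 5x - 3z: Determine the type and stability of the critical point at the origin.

center

A = [[3,-2],[5,-3]]; det(A-λI) = λ^2 + 1.
λ = 0 ± i: zero real part.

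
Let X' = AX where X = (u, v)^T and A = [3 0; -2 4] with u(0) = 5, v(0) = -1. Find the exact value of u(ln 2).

40

A = [[3,0],[-2,4]]; eigenvalues λ = 3, 4.
Eigenvectors: (-1,-2) for λ=3, (0,1) for λ=4.
From the initial condition, c_1 = -5, c_2 = -11.
u(ln 2) = (-5)(2^3)(-1) + (-11)(2^4)(0) = 40.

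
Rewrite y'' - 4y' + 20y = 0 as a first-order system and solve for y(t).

y(t) = c_1e^(2t)cos(4t) + c_2e^(2t)sin(4t)

Let x_1 = y, x_2 = y'. Then x_1' = x_2 and x_2' = -20x_1 + 4x_2.
A = [[0,1],[-20,4]]; det(A-λI) = λ^2 - 4λ + 20.
Eigenvalues λ = 2 ± 4i.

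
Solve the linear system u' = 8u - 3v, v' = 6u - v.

Coefficient matrix A = [[8, -3], [6, -1]].
Characteristic polynomial det(A - λI) = λ^2 - 7λ + 10 = 0.
Eigenvalues λ = 2, 5.
For λ=2: (A-λI) row 1 is [6, -3], so an eigenvector is (-1, -2).
For λ=5: (A-λI) row 1 is [3, -3], so an eigenvector is (1, 1).
General solution: K_1e^(2t)(-1,-2) + K_2e^(5t)(1,1).

u(t) = -K_1e^(2t) + K_2e^(5t), v(t) = -2K_1e^(2t) + K_2e^(5t)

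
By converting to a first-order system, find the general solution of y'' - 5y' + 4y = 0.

Let x_1 = y, x_2 = y'. Then x_1' = x_2 and x_2' = -4x_1 + 5x_2.
A = [[0,1],[-4,5]]; det(A-λI) = λ^2 - 5λ + 4.
Eigenvalues λ = 4, 1 with eigenvectors (1,4), (1,1).

y(t) = C_1e^(4t) + C_2e^(t)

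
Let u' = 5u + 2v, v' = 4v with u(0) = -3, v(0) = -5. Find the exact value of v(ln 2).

A = [[5,2],[0,4]]; eigenvalues λ = 5, 4.
Eigenvectors: (-1,0) for λ=5, (-2,1) for λ=4.
From the initial condition, c_1 = 13, c_2 = -5.
v(ln 2) = (13)(2^5)(0) + (-5)(2^4)(1) = -80.

-80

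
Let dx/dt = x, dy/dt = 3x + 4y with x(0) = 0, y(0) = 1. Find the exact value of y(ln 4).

A = [[1,0],[3,4]]; eigenvalues λ = 4, 1.
Eigenvectors: (0,1) for λ=4, (-1,1) for λ=1.
From the initial condition, c_1 = 1, c_2 = 0.
y(ln 4) = (1)(4^4)(1) + (0)(4^1)(1) = 256.

256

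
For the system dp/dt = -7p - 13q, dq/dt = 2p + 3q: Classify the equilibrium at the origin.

stable spiral

A = [[-7,-13],[2,3]]; det(A-λI) = λ^2 + 4λ + 5.
λ = -2 ± i: negative real part.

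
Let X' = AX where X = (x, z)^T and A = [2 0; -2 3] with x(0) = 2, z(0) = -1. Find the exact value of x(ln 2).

8

A = [[2,0],[-2,3]]; eigenvalues λ = 3, 2.
Eigenvectors: (0,1) for λ=3, (-1,-2) for λ=2.
From the initial condition, c_1 = -5, c_2 = -2.
x(ln 2) = (-5)(2^3)(0) + (-2)(2^2)(-1) = 8.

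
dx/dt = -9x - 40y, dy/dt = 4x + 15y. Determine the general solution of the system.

Coefficient matrix A = [[-9, -40], [4, 15]].
Characteristic polynomial det(A - λI) = λ^2 - 6λ + 25 = 0.
Eigenvalues λ = 3 ± 4i (complex conjugate pair).
For λ=3+4i: an eigenvector is (-1,0) - i(3,-1) = (-1 - 3i, 0 + i).
A real fundamental pair from Re and Im of e^((3+4i)t)v: X_1 = e^(3t)(cos(4t)·(-1,0) + sin(4t)·(3,-1)), X_2 = e^(3t)(sin(4t)·(-1,0) - cos(4t)·(3,-1)).
General solution: c_1X_1 + c_2X_2.

x(t) = 3c_1e^(3t)sin(4t) - c_1e^(3t)cos(4t) - c_2e^(3t)sin(4t) - 3c_2e^(3t)cos(4t), y(t) = -c_1e^(3t)sin(4t) + c_2e^(3t)cos(4t)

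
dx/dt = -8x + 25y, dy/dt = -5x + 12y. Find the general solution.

x(t) = K_1e^(2t)sin(5t) + 2K_1e^(2t)cos(5t) + 2K_2e^(2t)sin(5t) - K_2e^(2t)cos(5t), y(t) = K_1e^(2t)cos(5t) + K_2e^(2t)sin(5t)

Coefficient matrix A = [[-8, 25], [-5, 12]].
Characteristic polynomial det(A - λI) = λ^2 - 4λ + 29 = 0.
Eigenvalues λ = 2 ± 5i (complex conjugate pair).
For λ=2+5i: an eigenvector is (2,1) - i(1,0) = (2 - i, 1).
A real fundamental pair from Re and Im of e^((2+5i)t)v: X_1 = e^(2t)(cos(5t)·(2,1) + sin(5t)·(1,0)), X_2 = e^(2t)(sin(5t)·(2,1) - cos(5t)·(1,0)).
General solution: K_1X_1 + K_2X_2.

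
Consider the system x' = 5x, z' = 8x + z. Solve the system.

Coefficient matrix A = [[5, 0], [8, 1]].
Characteristic polynomial det(A - λI) = λ^2 - 6λ + 5 = 0.
Eigenvalues λ = 1, 5.
For λ=1: (A-λI) row 1 is [4, 0], so an eigenvector is (0, -1).
For λ=5: (A-λI) row 2 is [8, -4], so an eigenvector is (1, 2).
General solution: c_1e^(t)(0,-1) + c_2e^(5t)(1,2).

x(t) = c_2e^(5t), z(t) = -c_1e^(t) + 2c_2e^(5t)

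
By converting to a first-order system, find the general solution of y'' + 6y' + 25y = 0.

Let x_1 = y, x_2 = y'. Then x_1' = x_2 and x_2' = -25x_1 - 6x_2.
A = [[0,1],[-25,-6]]; det(A-λI) = λ^2 + 6λ + 25.
Eigenvalues λ = -3 ± 4i.

y(t) = C_1e^(-3t)cos(4t) + C_2e^(-3t)sin(4t)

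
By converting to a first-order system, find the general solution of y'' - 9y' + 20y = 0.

y(t) = C_1e^(4t) + C_2e^(5t)

Let x_1 = y, x_2 = y'. Then x_1' = x_2 and x_2' = -20x_1 + 9x_2.
A = [[0,1],[-20,9]]; det(A-λI) = λ^2 - 9λ + 20.
Eigenvalues λ = 4, 5 with eigenvectors (1,4), (1,5).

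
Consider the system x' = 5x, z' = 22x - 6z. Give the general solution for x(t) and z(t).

Coefficient matrix A = [[5, 0], [22, -6]].
Characteristic polynomial det(A - λI) = λ^2 + λ - 30 = 0.
Eigenvalues λ = -6, 5.
For λ=-6: (A-λI) row 1 is [11, 0], so an eigenvector is (0, -1).
For λ=5: (A-λI) row 2 is [22, -11], so an eigenvector is (-1, -2).
General solution: K_1e^(-6t)(0,-1) + K_2e^(5t)(-1,-2).

x(t) = -K_2e^(5t), z(t) = -K_1e^(-6t) - 2K_2e^(5t)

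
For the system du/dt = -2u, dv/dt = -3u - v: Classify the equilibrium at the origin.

stable node

A = [[-2,0],[-3,-1]]; det(A-λI) = λ^2 + 3λ + 2.
λ = -1, -2: both negative.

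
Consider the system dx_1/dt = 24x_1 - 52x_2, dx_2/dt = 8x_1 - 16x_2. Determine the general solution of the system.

x_1(t) = 3c_1e^(4t)sin(4t) - 2c_1e^(4t)cos(4t) - 2c_2e^(4t)sin(4t) - 3c_2e^(4t)cos(4t), x_2(t) = c_1e^(4t)sin(4t) - c_1e^(4t)cos(4t) - c_2e^(4t)sin(4t) - c_2e^(4t)cos(4t)

Coefficient matrix A = [[24, -52], [8, -16]].
Characteristic polynomial det(A - λI) = λ^2 - 8λ + 32 = 0.
Eigenvalues λ = 4 ± 4i (complex conjugate pair).
For λ=4+4i: an eigenvector is (-2,-1) - i(3,1) = (-2 - 3i, -1 - i).
A real fundamental pair from Re and Im of e^((4+4i)t)v: X_1 = e^(4t)(cos(4t)·(-2,-1) + sin(4t)·(3,1)), X_2 = e^(4t)(sin(4t)·(-2,-1) - cos(4t)·(3,1)).
General solution: c_1X_1 + c_2X_2.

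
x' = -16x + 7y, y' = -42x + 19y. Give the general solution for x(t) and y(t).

x(t) = -c_1e^(5t) - c_2e^(-2t), y(t) = -3c_1e^(5t) - 2c_2e^(-2t)

Coefficient matrix A = [[-16, 7], [-42, 19]].
Characteristic polynomial det(A - λI) = λ^2 - 3λ - 10 = 0.
Eigenvalues λ = 5, -2.
For λ=5: (A-λI) row 1 is [-21, 7], so an eigenvector is (-1, -3).
For λ=-2: (A-λI) row 1 is [-14, 7], so an eigenvector is (-1, -2).
General solution: c_1e^(5t)(-1,-3) + c_2e^(-2t)(-1,-2).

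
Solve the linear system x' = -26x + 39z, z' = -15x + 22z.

Coefficient matrix A = [[-26, 39], [-15, 22]].
Characteristic polynomial det(A - λI) = λ^2 + 4λ + 13 = 0.
Eigenvalues λ = -2 ± 3i (complex conjugate pair).
For λ=-2+3i: an eigenvector is (-3,-2) - i(-2,-1) = (-3 + 2i, -2 + i).
A real fundamental pair from Re and Im of e^((-2+3i)t)v: X_1 = e^(-2t)(cos(3t)·(-3,-2) + sin(3t)·(-2,-1)), X_2 = e^(-2t)(sin(3t)·(-3,-2) - cos(3t)·(-2,-1)).
General solution: c_1X_1 + c_2X_2.

x(t) = -2c_1e^(-2t)sin(3t) - 3c_1e^(-2t)cos(3t) - 3c_2e^(-2t)sin(3t) + 2c_2e^(-2t)cos(3t), z(t) = -c_1e^(-2t)sin(3t) - 2c_1e^(-2t)cos(3t) - 2c_2e^(-2t)sin(3t) + c_2e^(-2t)cos(3t)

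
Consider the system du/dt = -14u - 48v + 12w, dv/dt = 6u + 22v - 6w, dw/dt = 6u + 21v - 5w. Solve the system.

Coefficient matrix A = [[-14, -48, 12], [6, 22, -6], [6, 21, -5]].
det(A - λI) = 0 gives eigenvalues λ = 1, -2, 4.
For λ=1: eigenvector (-4,2,3).
For λ=-2: eigenvector (3,-1,-1).
For λ=4: eigenvector (2,-1,-1).
General solution: K_1e^(t)(-4,2,3) + K_2e^(-2t)(3,-1,-1) + K_3e^(4t)(2,-1,-1).

u(t) = -4K_1e^(t) + 3K_2e^(-2t) + 2K_3e^(4t), v(t) = 2K_1e^(t) - K_2e^(-2t) - K_3e^(4t), w(t) = 3K_1e^(t) - K_2e^(-2t) - K_3e^(4t)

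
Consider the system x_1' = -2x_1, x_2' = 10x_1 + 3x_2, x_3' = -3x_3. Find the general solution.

Coefficient matrix A = [[-2, 0, 0], [10, 3, 0], [0, 0, -3]].
det(A - λI) = 0 gives eigenvalues λ = -2, 3, -3.
For λ=-2: eigenvector (1,-2,0).
For λ=3: eigenvector (0,1,0).
For λ=-3: eigenvector (0,0,1).
General solution: C_1e^(-2t)(1,-2,0) + C_2e^(3t)(0,1,0) + C_3e^(-3t)(0,0,1).

x_1(t) = C_1e^(-2t), x_2(t) = -2C_1e^(-2t) + C_2e^(3t), x_3(t) = C_3e^(-3t)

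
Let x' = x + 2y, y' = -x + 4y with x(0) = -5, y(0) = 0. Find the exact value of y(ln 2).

20

A = [[1,2],[-1,4]]; eigenvalues λ = 3, 2.
Eigenvectors: (1,1) for λ=3, (2,1) for λ=2.
From the initial condition, c_1 = 5, c_2 = -5.
y(ln 2) = (5)(2^3)(1) + (-5)(2^2)(1) = 20.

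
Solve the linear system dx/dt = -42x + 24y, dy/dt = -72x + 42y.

Coefficient matrix A = [[-42, 24], [-72, 42]].
Characteristic polynomial det(A - λI) = λ^2 - 36 = 0.
Eigenvalues λ = -6, 6.
For λ=-6: (A-λI) row 1 is [-36, 24], so an eigenvector is (-2, -3).
For λ=6: (A-λI) row 1 is [-48, 24], so an eigenvector is (-1, -2).
General solution: C_1e^(-6t)(-2,-3) + C_2e^(6t)(-1,-2).

x(t) = -2C_1e^(-6t) - C_2e^(6t), y(t) = -3C_1e^(-6t) - 2C_2e^(6t)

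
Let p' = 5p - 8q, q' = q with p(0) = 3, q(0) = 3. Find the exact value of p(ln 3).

A = [[5,-8],[0,1]]; eigenvalues λ = 5, 1.
Eigenvectors: (-1,0) for λ=5, (2,1) for λ=1.
From the initial condition, c_1 = 3, c_2 = 3.
p(ln 3) = (3)(3^5)(-1) + (3)(3^1)(2) = -711.

-711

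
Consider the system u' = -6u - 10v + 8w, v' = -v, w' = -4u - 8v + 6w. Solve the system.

Coefficient matrix A = [[-6, -10, 8], [0, -1, 0], [-4, -8, 6]].
det(A - λI) = 0 gives eigenvalues λ = -2, -1, 2.
For λ=-2: eigenvector (2,0,1).
For λ=-1: eigenvector (-2,1,0).
For λ=2: eigenvector (1,0,1).
General solution: c_1e^(-2t)(2,0,1) + c_2e^(-t)(-2,1,0) + c_3e^(2t)(1,0,1).

u(t) = 2c_1e^(-2t) - 2c_2e^(-t) + c_3e^(2t), v(t) = c_2e^(-t), w(t) = c_1e^(-2t) + c_3e^(2t)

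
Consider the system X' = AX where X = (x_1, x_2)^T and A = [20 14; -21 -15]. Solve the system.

Coefficient matrix A = [[20, 14], [-21, -15]].
Characteristic polynomial det(A - λI) = λ^2 - 5λ - 6 = 0.
Eigenvalues λ = 6, -1.
For λ=6: (A-λI) row 1 is [14, 14], so an eigenvector is (-1, 1).
For λ=-1: (A-λI) row 1 is [21, 14], so an eigenvector is (-2, 3).
General solution: c_1e^(6t)(-1,1) + c_2e^(-t)(-2,3).

x_1(t) = -c_1e^(6t) - 2c_2e^(-t), x_2(t) = c_1e^(6t) + 3c_2e^(-t)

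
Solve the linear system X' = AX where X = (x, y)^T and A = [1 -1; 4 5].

x(t) = c_1e^(3t) + c_2te^(3t), y(t) = -2c_1e^(3t) - 2c_2te^(3t) - c_2e^(3t)

Coefficient matrix A = [[1, -1], [4, 5]].
Characteristic polynomial det(A - λI) = λ^2 - 6λ + 9 = 0.
Single eigenvalue λ = 3 with algebraic multiplicity 2.
Eigenvector v = (1,-2); generalized eigenvector w with (A-λI)w=v is (0,-1).
General solution: e^(3t)[c_1·v + c_2·(t·v + w)].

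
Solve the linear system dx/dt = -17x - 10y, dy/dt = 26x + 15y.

x(t) = -2K_1e^(-t)sin(2t) - K_1e^(-t)cos(2t) - K_2e^(-t)sin(2t) + 2K_2e^(-t)cos(2t), y(t) = 3K_1e^(-t)sin(2t) + 2K_1e^(-t)cos(2t) + 2K_2e^(-t)sin(2t) - 3K_2e^(-t)cos(2t)

Coefficient matrix A = [[-17, -10], [26, 15]].
Characteristic polynomial det(A - λI) = λ^2 + 2λ + 5 = 0.
Eigenvalues λ = -1 ± 2i (complex conjugate pair).
For λ=-1+2i: an eigenvector is (-1,2) - i(-2,3) = (-1 + 2i, 2 - 3i).
A real fundamental pair from Re and Im of e^((-1+2i)t)v: X_1 = e^(-t)(cos(2t)·(-1,2) + sin(2t)·(-2,3)), X_2 = e^(-t)(sin(2t)·(-1,2) - cos(2t)·(-2,3)).
General solution: K_1X_1 + K_2X_2.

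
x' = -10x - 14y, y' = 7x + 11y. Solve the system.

Coefficient matrix A = [[-10, -14], [7, 11]].
Characteristic polynomial det(A - λI) = λ^2 - λ - 12 = 0.
Eigenvalues λ = -3, 4.
For λ=-3: (A-λI) row 1 is [-7, -14], so an eigenvector is (2, -1).
For λ=4: (A-λI) row 1 is [-14, -14], so an eigenvector is (1, -1).
General solution: c_1e^(-3t)(2,-1) + c_2e^(4t)(1,-1).

x(t) = 2c_1e^(-3t) + c_2e^(4t), y(t) = -c_1e^(-3t) - c_2e^(4t)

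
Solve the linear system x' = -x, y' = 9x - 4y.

Coefficient matrix A = [[-1, 0], [9, -4]].
Characteristic polynomial det(A - λI) = λ^2 + 5λ + 4 = 0.
Eigenvalues λ = -4, -1.
For λ=-4: (A-λI) row 1 is [3, 0], so an eigenvector is (0, 1).
For λ=-1: (A-λI) row 2 is [9, -3], so an eigenvector is (1, 3).
General solution: C_1e^(-4t)(0,1) + C_2e^(-t)(1,3).

x(t) = C_2e^(-t), y(t) = C_1e^(-4t) + 3C_2e^(-t)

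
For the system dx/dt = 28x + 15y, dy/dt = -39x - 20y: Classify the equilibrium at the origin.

A = [[28,15],[-39,-20]]; det(A-λI) = λ^2 - 8λ + 25.
λ = 4 ± 3i: positive real part.

unstable spiral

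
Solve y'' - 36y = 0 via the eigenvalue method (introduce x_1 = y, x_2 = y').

Let x_1 = y, x_2 = y'. Then x_1' = x_2 and x_2' = 36x_1.
A = [[0,1],[36,0]]; det(A-λI) = λ^2 - 36.
Eigenvalues λ = -6, 6 with eigenvectors (1,-6), (1,6).

y(t) = c_1e^(-6t) + c_2e^(6t)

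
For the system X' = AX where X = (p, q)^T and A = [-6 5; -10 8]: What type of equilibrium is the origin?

A = [[-6,5],[-10,8]]; det(A-λI) = λ^2 - 2λ + 2.
λ = 1 ± i: positive real part.

unstable spiral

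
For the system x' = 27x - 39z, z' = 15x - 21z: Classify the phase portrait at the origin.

A = [[27,-39],[15,-21]]; det(A-λI) = λ^2 - 6λ + 18.
λ = 3 ± 3i: positive real part.

unstable spiral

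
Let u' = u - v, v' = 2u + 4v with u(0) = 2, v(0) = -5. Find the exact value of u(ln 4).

A = [[1,-1],[2,4]]; eigenvalues λ = 3, 2.
Eigenvectors: (1,-2) for λ=3, (-1,1) for λ=2.
From the initial condition, c_1 = 3, c_2 = 1.
u(ln 4) = (3)(4^3)(1) + (1)(4^2)(-1) = 176.

176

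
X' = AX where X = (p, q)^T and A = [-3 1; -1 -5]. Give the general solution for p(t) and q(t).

p(t) = -K_1e^(-4t) - K_2te^(-4t) + 2K_2e^(-4t), q(t) = K_1e^(-4t) + K_2te^(-4t) - 3K_2e^(-4t)

Coefficient matrix A = [[-3, 1], [-1, -5]].
Characteristic polynomial det(A - λI) = λ^2 + 8λ + 16 = 0.
Single eigenvalue λ = -4 with algebraic multiplicity 2.
Eigenvector v = (-1,1); generalized eigenvector w with (A-λI)w=v is (2,-3).
General solution: e^(-4t)[K_1·v + K_2·(t·v + w)].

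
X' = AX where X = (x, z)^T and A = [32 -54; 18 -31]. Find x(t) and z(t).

Coefficient matrix A = [[32, -54], [18, -31]].
Characteristic polynomial det(A - λI) = λ^2 - λ - 20 = 0.
Eigenvalues λ = -4, 5.
For λ=-4: (A-λI) row 1 is [36, -54], so an eigenvector is (3, 2).
For λ=5: (A-λI) row 1 is [27, -54], so an eigenvector is (2, 1).
General solution: C_1e^(-4t)(3,2) + C_2e^(5t)(2,1).

x(t) = 3C_1e^(-4t) + 2C_2e^(5t), z(t) = 2C_1e^(-4t) + C_2e^(5t)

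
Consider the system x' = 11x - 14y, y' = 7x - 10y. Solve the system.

Coefficient matrix A = [[11, -14], [7, -10]].
Characteristic polynomial det(A - λI) = λ^2 - λ - 12 = 0.
Eigenvalues λ = 4, -3.
For λ=4: (A-λI) row 1 is [7, -14], so an eigenvector is (-2, -1).
For λ=-3: (A-λI) row 1 is [14, -14], so an eigenvector is (-1, -1).
General solution: C_1e^(4t)(-2,-1) + C_2e^(-3t)(-1,-1).

x(t) = -2C_1e^(4t) - C_2e^(-3t), y(t) = -C_1e^(4t) - C_2e^(-3t)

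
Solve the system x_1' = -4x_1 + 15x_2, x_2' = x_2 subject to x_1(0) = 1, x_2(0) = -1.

x_1(t) = -3e^(t) + 4e^(-4t), x_2(t) = -e^(t)

Coefficient matrix A = [[-4, 15], [0, 1]].
Characteristic polynomial det(A - λI) = λ^2 + 3λ - 4 = 0.
Eigenvalues λ = -4, 1.
For λ=-4: (A-λI) row 1 is [0, 15], so an eigenvector is (1, 0).
For λ=1: (A-λI) row 1 is [-5, 15], so an eigenvector is (3, 1).
General solution: C_1e^(-4t)(1,0) + C_2e^(t)(3,1).
Applying x_1(0)=1, x_2(0)=-1 gives C_1=4, C_2=-1.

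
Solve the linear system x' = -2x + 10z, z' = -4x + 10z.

Coefficient matrix A = [[-2, 10], [-4, 10]].
Characteristic polynomial det(A - λI) = λ^2 - 8λ + 20 = 0.
Eigenvalues λ = 4 ± 2i (complex conjugate pair).
For λ=4+2i: an eigenvector is (-1,-1) - i(-2,-1) = (-1 + 2i, -1 + i).
A real fundamental pair from Re and Im of e^((4+2i)t)v: X_1 = e^(4t)(cos(2t)·(-1,-1) + sin(2t)·(-2,-1)), X_2 = e^(4t)(sin(2t)·(-1,-1) - cos(2t)·(-2,-1)).
General solution: c_1X_1 + c_2X_2.

x(t) = -2c_1e^(4t)sin(2t) - c_1e^(4t)cos(2t) - c_2e^(4t)sin(2t) + 2c_2e^(4t)cos(2t), z(t) = -c_1e^(4t)sin(2t) - c_1e^(4t)cos(2t) - c_2e^(4t)sin(2t) + c_2e^(4t)cos(2t)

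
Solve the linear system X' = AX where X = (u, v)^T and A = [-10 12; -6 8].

u(t) = 2c_1e^(-4t) - c_2e^(2t), v(t) = c_1e^(-4t) - c_2e^(2t)

Coefficient matrix A = [[-10, 12], [-6, 8]].
Characteristic polynomial det(A - λI) = λ^2 + 2λ - 8 = 0.
Eigenvalues λ = -4, 2.
For λ=-4: (A-λI) row 1 is [-6, 12], so an eigenvector is (2, 1).
For λ=2: (A-λI) row 1 is [-12, 12], so an eigenvector is (-1, -1).
General solution: c_1e^(-4t)(2,1) + c_2e^(2t)(-1,-1).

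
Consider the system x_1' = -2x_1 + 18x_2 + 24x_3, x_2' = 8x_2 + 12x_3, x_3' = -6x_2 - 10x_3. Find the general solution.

x_1(t) = -3c_1e^(-4t) + 3c_2e^(2t) + c_3e^(-2t), x_2(t) = -c_1e^(-4t) + 2c_2e^(2t), x_3(t) = c_1e^(-4t) - c_2e^(2t)

Coefficient matrix A = [[-2, 18, 24], [0, 8, 12], [0, -6, -10]].
det(A - λI) = 0 gives eigenvalues λ = -4, 2, -2.
For λ=-4: eigenvector (-3,-1,1).
For λ=2: eigenvector (3,2,-1).
For λ=-2: eigenvector (1,0,0).
General solution: c_1e^(-4t)(-3,-1,1) + c_2e^(2t)(3,2,-1) + c_3e^(-2t)(1,0,0).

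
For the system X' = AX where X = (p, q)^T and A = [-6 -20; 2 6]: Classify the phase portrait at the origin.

A = [[-6,-20],[2,6]]; det(A-λI) = λ^2 + 4.
λ = 0 ± 2i: zero real part.

center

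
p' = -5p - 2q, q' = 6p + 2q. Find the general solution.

p(t) = C_1e^(-t) + 2C_2e^(-2t), q(t) = -2C_1e^(-t) - 3C_2e^(-2t)

Coefficient matrix A = [[-5, -2], [6, 2]].
Characteristic polynomial det(A - λI) = λ^2 + 3λ + 2 = 0.
Eigenvalues λ = -1, -2.
For λ=-1: (A-λI) row 1 is [-4, -2], so an eigenvector is (1, -2).
For λ=-2: (A-λI) row 1 is [-3, -2], so an eigenvector is (2, -3).
General solution: C_1e^(-t)(1,-2) + C_2e^(-2t)(2,-3).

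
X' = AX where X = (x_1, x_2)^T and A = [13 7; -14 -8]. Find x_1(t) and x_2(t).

x_1(t) = -K_1e^(6t) + K_2e^(-t), x_2(t) = K_1e^(6t) - 2K_2e^(-t)

Coefficient matrix A = [[13, 7], [-14, -8]].
Characteristic polynomial det(A - λI) = λ^2 - 5λ - 6 = 0.
Eigenvalues λ = 6, -1.
For λ=6: (A-λI) row 1 is [7, 7], so an eigenvector is (-1, 1).
For λ=-1: (A-λI) row 1 is [14, 7], so an eigenvector is (1, -2).
General solution: K_1e^(6t)(-1,1) + K_2e^(-t)(1,-2).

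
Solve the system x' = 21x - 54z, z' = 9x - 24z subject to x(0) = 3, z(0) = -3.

Coefficient matrix A = [[21, -54], [9, -24]].
Characteristic polynomial det(A - λI) = λ^2 + 3λ - 18 = 0.
Eigenvalues λ = -6, 3.
For λ=-6: (A-λI) row 1 is [27, -54], so an eigenvector is (-2, -1).
For λ=3: (A-λI) row 1 is [18, -54], so an eigenvector is (-3, -1).
General solution: K_1e^(-6t)(-2,-1) + K_2e^(3t)(-3,-1).
Applying x(0)=3, z(0)=-3 gives K_1=12, K_2=-9.

x(t) = 27e^(3t) - 24e^(-6t), z(t) = 9e^(3t) - 12e^(-6t)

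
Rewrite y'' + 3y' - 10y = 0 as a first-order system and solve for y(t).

y(t) = c_1e^(-5t) + c_2e^(2t)

Let x_1 = y, x_2 = y'. Then x_1' = x_2 and x_2' = 10x_1 - 3x_2.
A = [[0,1],[10,-3]]; det(A-λI) = λ^2 + 3λ - 10.
Eigenvalues λ = -5, 2 with eigenvectors (1,-5), (1,2).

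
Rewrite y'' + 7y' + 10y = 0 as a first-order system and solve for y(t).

y(t) = C_1e^(-2t) + C_2e^(-5t)

Let x_1 = y, x_2 = y'. Then x_1' = x_2 and x_2' = -10x_1 - 7x_2.
A = [[0,1],[-10,-7]]; det(A-λI) = λ^2 + 7λ + 10.
Eigenvalues λ = -2, -5 with eigenvectors (1,-2), (1,-5).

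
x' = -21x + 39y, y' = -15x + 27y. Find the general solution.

Coefficient matrix A = [[-21, 39], [-15, 27]].
Characteristic polynomial det(A - λI) = λ^2 - 6λ + 18 = 0.
Eigenvalues λ = 3 ± 3i (complex conjugate pair).
For λ=3+3i: an eigenvector is (-2,-1) - i(3,2) = (-2 - 3i, -1 - 2i).
A real fundamental pair from Re and Im of e^((3+3i)t)v: X_1 = e^(3t)(cos(3t)·(-2,-1) + sin(3t)·(3,2)), X_2 = e^(3t)(sin(3t)·(-2,-1) - cos(3t)·(3,2)).
General solution: c_1X_1 + c_2X_2.

x(t) = 3c_1e^(3t)sin(3t) - 2c_1e^(3t)cos(3t) - 2c_2e^(3t)sin(3t) - 3c_2e^(3t)cos(3t), y(t) = 2c_1e^(3t)sin(3t) - c_1e^(3t)cos(3t) - c_2e^(3t)sin(3t) - 2c_2e^(3t)cos(3t)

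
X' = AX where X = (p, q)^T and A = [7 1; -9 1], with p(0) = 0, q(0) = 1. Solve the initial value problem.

p(t) = te^(4t), q(t) = -3te^(4t) + e^(4t)

Coefficient matrix A = [[7, 1], [-9, 1]].
Characteristic polynomial det(A - λI) = λ^2 - 8λ + 16 = 0.
Single eigenvalue λ = 4 with algebraic multiplicity 2.
Eigenvector v = (1,-3); generalized eigenvector w with (A-λI)w=v is (0,1).
General solution: e^(4t)[K_1·v + K_2·(t·v + w)].
Applying p(0)=0, q(0)=1 gives K_1=0, K_2=1.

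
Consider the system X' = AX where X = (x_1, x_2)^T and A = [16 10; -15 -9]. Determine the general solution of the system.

Coefficient matrix A = [[16, 10], [-15, -9]].
Characteristic polynomial det(A - λI) = λ^2 - 7λ + 6 = 0.
Eigenvalues λ = 6, 1.
For λ=6: (A-λI) row 1 is [10, 10], so an eigenvector is (-1, 1).
For λ=1: (A-λI) row 1 is [15, 10], so an eigenvector is (-2, 3).
General solution: c_1e^(6t)(-1,1) + c_2e^(t)(-2,3).

x_1(t) = -c_1e^(6t) - 2c_2e^(t), x_2(t) = c_1e^(6t) + 3c_2e^(t)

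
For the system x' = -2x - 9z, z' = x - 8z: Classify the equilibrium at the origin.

A = [[-2,-9],[1,-8]]; det(A-λI) = λ^2 + 10λ + 25.
repeated λ = -5 with a single eigenvector.

stable improper node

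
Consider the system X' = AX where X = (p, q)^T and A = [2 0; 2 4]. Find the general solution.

p(t) = -K_1e^(2t), q(t) = K_1e^(2t) - K_2e^(4t)

Coefficient matrix A = [[2, 0], [2, 4]].
Characteristic polynomial det(A - λI) = λ^2 - 6λ + 8 = 0.
Eigenvalues λ = 2, 4.
For λ=2: (A-λI) row 2 is [2, 2], so an eigenvector is (-1, 1).
For λ=4: (A-λI) row 1 is [-2, 0], so an eigenvector is (0, -1).
General solution: K_1e^(2t)(-1,1) + K_2e^(4t)(0,-1).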